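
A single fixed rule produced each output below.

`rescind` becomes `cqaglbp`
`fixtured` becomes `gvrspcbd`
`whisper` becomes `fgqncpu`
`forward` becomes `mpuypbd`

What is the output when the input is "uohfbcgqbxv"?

mfdzaeozvts

Each output is the input with this applied: shift every letter 2 places backward in the alphabet (wrapping around), then move the first character to the end.
Applying both steps to "uohfbcgqbxv": "smfdzaeozvt", then "mfdzaeozvts".
(Check on "whisper": → "ufgqncp" → "fgqncpu" ✓)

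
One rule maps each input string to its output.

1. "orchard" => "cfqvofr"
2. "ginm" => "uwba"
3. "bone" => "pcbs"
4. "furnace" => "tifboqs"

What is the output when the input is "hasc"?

The rule is to shift every letter 12 places backward in the alphabet (wrapping around).
Applying that to "hasc" gives "vogq".

vogq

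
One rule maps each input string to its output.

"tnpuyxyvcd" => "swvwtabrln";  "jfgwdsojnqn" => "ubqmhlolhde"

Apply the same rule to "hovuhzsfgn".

sfxqdelfmt

What's happening: move the first 3 characters to the end (rotate left by 3), then shift every letter 2 places backward in the alphabet (wrapping around).
Starting from "hovuhzsfgn": after the first operation, "uhzsfgnhov"; after the second, "sfxqdelfmt".
(Check on "jfgwdsojnqn": → "wdsojnqnjfg" → "ubqmhlolhde" ✓)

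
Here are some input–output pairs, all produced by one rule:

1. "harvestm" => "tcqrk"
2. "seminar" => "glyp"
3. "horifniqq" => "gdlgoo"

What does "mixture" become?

rspc

Rule — delete the first 3 characters, then shift every letter 2 places backward in the alphabet (wrapping around).
Applying both steps to "mixture": "ture", then "rspc".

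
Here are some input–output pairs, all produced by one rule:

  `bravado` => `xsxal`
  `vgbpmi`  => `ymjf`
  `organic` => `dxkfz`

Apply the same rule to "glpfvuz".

mcsrw

What's happening: shift every letter 3 places backward in the alphabet (wrapping around), then delete the first 2 characters.
"glpfvuz" → "dimcsrw" → "mcsrw".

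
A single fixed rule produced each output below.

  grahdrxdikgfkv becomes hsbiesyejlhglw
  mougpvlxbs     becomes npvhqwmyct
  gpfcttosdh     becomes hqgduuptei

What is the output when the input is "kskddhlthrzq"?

ltleeimuisar

In each case the input is transformed by: shift every letter 1 place forward in the alphabet (wrapping around).
"kskddhlthrzq" → "ltleeimuisar".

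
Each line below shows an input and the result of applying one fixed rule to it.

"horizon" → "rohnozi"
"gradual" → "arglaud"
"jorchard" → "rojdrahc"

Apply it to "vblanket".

Rule — move the first 3 characters to the end (rotate left by 3), then reverse the string.
On "vblanket": the first step gives "anketvbl", and the second then gives "lbvtekna".

lbvtekna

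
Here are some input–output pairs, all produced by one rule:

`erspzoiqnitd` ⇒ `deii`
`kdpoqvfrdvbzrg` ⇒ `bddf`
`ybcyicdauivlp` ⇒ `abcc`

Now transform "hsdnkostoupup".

The transformation: sort the characters into alphabetical order, then keep only the first 4 characters.
Applying both steps to "hsdnkostoupup": "dhknooppsstuu", then "dhkn".

dhkn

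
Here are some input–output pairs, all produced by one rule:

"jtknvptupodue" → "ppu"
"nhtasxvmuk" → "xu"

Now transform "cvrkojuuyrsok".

Rule — delete the first 3 characters, then keep one character in every 3, starting at position 3 (positions 3rd, 6th, 9th, ...).
On "cvrkojuuyrsok": the first step gives "kojuuyrsok", and the second then gives "jyo".

jyo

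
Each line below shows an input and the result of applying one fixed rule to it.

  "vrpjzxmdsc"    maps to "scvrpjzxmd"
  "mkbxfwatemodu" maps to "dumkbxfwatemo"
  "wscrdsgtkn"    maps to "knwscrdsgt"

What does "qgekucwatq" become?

Looking at the pairs, the operation is to move the last 2 characters to the front (rotate right by 2).
Doing the same to "qgekucwatq": "tqqgekucwa".

tqqgekucwa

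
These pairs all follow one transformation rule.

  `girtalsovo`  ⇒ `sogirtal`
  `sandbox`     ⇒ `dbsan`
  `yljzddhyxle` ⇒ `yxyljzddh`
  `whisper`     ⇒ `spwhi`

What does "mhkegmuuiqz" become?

The rule is to delete the last 2 characters, then move the last 2 characters to the front (rotate right by 2).
Starting from "mhkegmuuiqz": after the first operation, "mhkegmuui"; after the second, "uimhkegmu".

uimhkegmu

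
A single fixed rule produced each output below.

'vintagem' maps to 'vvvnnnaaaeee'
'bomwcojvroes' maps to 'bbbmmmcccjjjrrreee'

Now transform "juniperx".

Looking at the pairs, the operation is to keep every other character starting from the first (positions 1st, 3rd, 5th, ...), then repeat every character 3 times.
"juniperx" → "jnpr" → "jjjnnnppprrr".

jjjnnnppprrr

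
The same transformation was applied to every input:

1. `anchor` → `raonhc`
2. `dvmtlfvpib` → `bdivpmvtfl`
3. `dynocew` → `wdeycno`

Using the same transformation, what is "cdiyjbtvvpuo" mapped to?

The rule is to reverse the string, then take characters alternately from the front and the back (1st, last, 2nd, 2nd-last, ...).
Applying both steps to "cdiyjbtvvpuo": "oupvvtbjyidc", then "ocudpivyvjtb".
(Check on "anchor": → "rohcna" → "raonhc" ✓)

ocudpivyvjtb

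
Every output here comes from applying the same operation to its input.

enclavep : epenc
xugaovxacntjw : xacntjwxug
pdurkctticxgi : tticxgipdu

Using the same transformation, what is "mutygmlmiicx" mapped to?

What's happening: move the first 3 characters to the end (rotate left by 3), then delete the first 3 characters.
On "mutygmlmiicx": the first step gives "ygmlmiicxmut", and the second then gives "lmiicxmut".

lmiicxmut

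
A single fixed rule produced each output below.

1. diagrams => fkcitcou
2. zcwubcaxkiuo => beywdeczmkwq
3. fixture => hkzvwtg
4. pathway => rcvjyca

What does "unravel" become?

The transformation: shift every letter 2 places forward in the alphabet (wrapping around).
"unravel" → "wptcxgn".

wptcxgn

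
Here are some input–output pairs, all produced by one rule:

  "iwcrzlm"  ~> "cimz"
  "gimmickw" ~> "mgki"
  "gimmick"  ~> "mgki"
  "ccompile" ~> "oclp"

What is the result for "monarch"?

The rule is to keep every other character starting from the first (positions 1st, 3rd, 5th, ...), then swap each adjacent pair of characters (1↔2, 3↔4, ...).
Starting from "monarch": after the first operation, "mnrh"; after the second, "nmhr".

nmhr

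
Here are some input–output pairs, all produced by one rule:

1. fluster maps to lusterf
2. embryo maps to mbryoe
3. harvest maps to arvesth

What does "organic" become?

The transformation: move the first character to the end.
Applying that to "organic" gives "rganico".

rganico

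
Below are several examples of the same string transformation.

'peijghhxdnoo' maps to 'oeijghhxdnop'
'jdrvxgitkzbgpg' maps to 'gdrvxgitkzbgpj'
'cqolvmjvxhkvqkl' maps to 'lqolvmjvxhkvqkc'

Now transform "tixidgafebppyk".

Each output is the input with this applied: swap the first and last characters.
So "tixidgafebppyk" becomes "kixidgafebppyt".

kixidgafebppyt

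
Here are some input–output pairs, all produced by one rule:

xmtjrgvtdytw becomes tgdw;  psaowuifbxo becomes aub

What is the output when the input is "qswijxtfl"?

Rule — keep one character in every 3, starting at position 3 (positions 3rd, 6th, 9th, ...).
Doing the same to "qswijxtfl": "wxl".

wxl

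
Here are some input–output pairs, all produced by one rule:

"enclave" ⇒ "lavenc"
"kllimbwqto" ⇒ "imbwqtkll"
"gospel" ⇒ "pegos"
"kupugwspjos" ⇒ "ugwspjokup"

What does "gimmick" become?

micgim

Rule — delete the last character, then move the first 3 characters to the end (rotate left by 3).
Applying both steps to "gimmick": "gimmic", then "micgim".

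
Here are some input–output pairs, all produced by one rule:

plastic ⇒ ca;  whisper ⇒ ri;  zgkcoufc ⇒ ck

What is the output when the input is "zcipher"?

ri

The transformation: move the last 3 characters to the front (rotate right by 3), then keep one character in every 3, starting at position 3 (positions 3rd, 6th, 9th, ...).
For "zcipher" the result is "ri".
(Check on "zgkcoufc": → "ufczgkco" → "ck" ✓)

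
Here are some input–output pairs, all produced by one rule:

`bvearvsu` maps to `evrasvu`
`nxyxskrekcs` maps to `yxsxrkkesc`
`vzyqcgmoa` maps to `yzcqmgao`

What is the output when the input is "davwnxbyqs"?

vanwbxqys

The rule is to delete the first character, then swap each adjacent pair of characters (1↔2, 3↔4, ...).
Working it through for "davwnxbyqs": intermediate "avwnxbyqs", final "vanwbxqys".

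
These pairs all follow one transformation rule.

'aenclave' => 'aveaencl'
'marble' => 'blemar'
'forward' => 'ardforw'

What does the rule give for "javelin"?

linjave

The rule is to move the last 3 characters to the front (rotate right by 3).
Applying that to "javelin" gives "linjave".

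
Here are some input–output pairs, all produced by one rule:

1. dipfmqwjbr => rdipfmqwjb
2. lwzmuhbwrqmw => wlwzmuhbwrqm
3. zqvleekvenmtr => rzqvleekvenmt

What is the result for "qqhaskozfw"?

wqqhaskozf

Rule — move the last character to the front.
"qqhaskozfw" → "wqqhaskozf".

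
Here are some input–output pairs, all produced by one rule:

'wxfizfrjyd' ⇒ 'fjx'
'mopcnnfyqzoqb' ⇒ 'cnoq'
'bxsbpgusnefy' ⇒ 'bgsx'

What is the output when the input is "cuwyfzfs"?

fuz

Each output is the input with this applied: sort the characters into alphabetical order, then keep one character in every 3, starting at position 2 (positions 2nd, 5th, 8th, ...).
Applying both steps to "cuwyfzfs": "cffsuwyz", then "fuz".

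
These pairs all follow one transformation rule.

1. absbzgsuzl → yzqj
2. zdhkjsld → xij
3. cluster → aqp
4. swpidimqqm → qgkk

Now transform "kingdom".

iek

In each case the input is transformed by: shift every letter 2 places backward in the alphabet (wrapping around), then keep one character in every 3, starting at position 1 (positions 1st, 4th, 7th, ...).
Applying both steps to "kingdom": "iglebmk", then "iek".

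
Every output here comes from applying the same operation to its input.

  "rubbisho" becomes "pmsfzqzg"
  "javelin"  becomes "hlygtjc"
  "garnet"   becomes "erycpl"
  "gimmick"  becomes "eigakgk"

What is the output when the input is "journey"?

Looking at the pairs, the operation is to shift every letter 2 places backward in the alphabet (wrapping around), then take characters alternately from the front and the back (1st, last, 2nd, 2nd-last, ...).
Doing the same to "journey": "hwmcslp".

hwmcslp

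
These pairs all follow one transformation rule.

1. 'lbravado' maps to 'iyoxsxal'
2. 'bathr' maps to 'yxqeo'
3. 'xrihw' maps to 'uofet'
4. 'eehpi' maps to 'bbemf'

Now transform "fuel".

What's happening: shift every letter 3 places backward in the alphabet (wrapping around).
For "fuel" the result is "crbi".

crbi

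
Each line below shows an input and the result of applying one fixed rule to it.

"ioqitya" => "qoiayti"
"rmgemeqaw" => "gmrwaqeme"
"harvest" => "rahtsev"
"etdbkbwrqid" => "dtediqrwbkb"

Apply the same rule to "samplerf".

Looking at the pairs, the operation is to reverse the string, then move the last 3 characters to the front (rotate right by 3).
For "samplerf", step one produces "frelpmas"; step two turns that into "masfrelp".

masfrelp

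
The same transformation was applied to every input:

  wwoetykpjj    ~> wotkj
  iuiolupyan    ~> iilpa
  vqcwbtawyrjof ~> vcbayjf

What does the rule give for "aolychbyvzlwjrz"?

alcbvljz

Rule — keep every other character starting from the first (positions 1st, 3rd, 5th, ...).
For "aolychbyvzlwjrz" the result is "alcbvljz".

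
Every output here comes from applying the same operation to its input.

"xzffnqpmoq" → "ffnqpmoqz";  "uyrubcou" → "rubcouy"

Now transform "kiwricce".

Looking at the pairs, the operation is to delete the first character, then move the first character to the end.
On "kiwricce": the first step gives "iwricce", and the second then gives "wriccei".

wriccei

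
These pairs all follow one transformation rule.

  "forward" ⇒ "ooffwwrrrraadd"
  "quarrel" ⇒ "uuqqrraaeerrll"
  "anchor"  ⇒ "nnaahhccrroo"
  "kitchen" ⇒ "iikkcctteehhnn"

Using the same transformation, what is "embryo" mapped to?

mmeerrbbooyy

In each case the input is transformed by: swap each adjacent pair of characters (1↔2, 3↔4, ...), then double every character.
Starting from "embryo": after the first operation, "merboy"; after the second, "mmeerrbbooyy".
(Check on "quarrel": → "uqraerl" → "uuqqrraaeerrll" ✓)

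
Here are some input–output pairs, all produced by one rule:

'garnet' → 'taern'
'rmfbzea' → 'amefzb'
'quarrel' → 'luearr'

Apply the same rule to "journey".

The rule is to take characters alternately from the front and the back (1st, last, 2nd, 2nd-last, ...), then delete the first character.
Applying both steps to "journey": "jyoeunr", then "yoeunr".

yoeunr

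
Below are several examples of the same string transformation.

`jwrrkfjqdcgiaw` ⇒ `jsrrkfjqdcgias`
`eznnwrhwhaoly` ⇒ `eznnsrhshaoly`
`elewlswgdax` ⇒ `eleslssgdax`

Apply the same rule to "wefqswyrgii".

Looking at the pairs, the operation is to replace every "w" with "s".
So "wefqswyrgii" becomes "sefqssyrgii".

sefqssyrgii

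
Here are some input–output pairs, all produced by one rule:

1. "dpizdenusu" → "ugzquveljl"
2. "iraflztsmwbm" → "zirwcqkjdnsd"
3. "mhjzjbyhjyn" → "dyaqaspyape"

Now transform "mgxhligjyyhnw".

What's happening: shift every letter 9 places backward in the alphabet (wrapping around).
Doing the same to "mgxhligjyyhnw": "dxoyczxappyen".

dxoyczxappyen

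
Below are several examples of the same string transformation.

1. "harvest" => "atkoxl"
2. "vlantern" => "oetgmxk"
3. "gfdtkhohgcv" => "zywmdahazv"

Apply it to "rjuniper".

The rule is to delete the last character, then shift every letter 7 places backward in the alphabet (wrapping around).
"rjuniper" → "rjunipe" → "kcngbix".

kcngbix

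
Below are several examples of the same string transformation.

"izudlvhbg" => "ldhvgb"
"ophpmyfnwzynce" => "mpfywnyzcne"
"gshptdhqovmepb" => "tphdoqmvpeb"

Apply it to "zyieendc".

eednc

The pattern: delete the first 3 characters, then swap each adjacent pair of characters (1↔2, 3↔4, ...).
Doing the same to "zyieendc": "eednc".
(Check on "ophpmyfnwzynce": → "pmyfnwzynce" → "mpfywnyzcne" ✓)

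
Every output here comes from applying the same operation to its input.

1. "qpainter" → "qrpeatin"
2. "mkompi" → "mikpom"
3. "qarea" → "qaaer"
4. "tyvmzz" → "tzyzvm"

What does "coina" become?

What's happening: take characters alternately from the front and the back (1st, last, 2nd, 2nd-last, ...).
Doing the same to "coina": "caoni".

caoni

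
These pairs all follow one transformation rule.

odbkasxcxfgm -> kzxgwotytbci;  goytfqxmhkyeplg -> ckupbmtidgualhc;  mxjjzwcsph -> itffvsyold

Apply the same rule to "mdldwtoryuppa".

Looking at the pairs, the operation is to shift every letter 4 places backward in the alphabet (wrapping around).
For "mdldwtoryuppa" the result is "izhzspknuqllw".

izhzspknuqllw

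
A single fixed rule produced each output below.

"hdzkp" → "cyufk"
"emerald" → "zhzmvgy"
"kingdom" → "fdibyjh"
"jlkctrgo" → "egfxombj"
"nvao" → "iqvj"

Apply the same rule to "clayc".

xgvtx

Looking at the pairs, the operation is to shift every letter 5 places backward in the alphabet (wrapping around).
Applying that to "clayc" gives "xgvtx".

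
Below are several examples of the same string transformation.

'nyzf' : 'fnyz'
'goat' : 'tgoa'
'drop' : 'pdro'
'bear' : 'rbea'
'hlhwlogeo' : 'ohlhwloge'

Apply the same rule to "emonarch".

Each output is the input with this applied: move the last character to the front.
"emonarch" → "hemonarc".

hemonarc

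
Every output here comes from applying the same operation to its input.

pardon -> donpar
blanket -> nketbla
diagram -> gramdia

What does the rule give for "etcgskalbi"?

gskalbietc

The rule is to move the first 3 characters to the end (rotate left by 3).
Applying that to "etcgskalbi" gives "gskalbietc".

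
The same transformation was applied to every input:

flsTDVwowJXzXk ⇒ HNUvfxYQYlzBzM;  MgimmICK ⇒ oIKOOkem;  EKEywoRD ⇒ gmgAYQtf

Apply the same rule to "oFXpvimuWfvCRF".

The transformation: flip the case of every letter, then shift every letter 2 places forward in the alphabet (wrapping around).
Starting from "oFXpvimuWfvCRF": after the first operation, "OfxPVIMUwFVcrf"; after the second, "QhzRXKOWyHXeth".

QhzRXKOWyHXeth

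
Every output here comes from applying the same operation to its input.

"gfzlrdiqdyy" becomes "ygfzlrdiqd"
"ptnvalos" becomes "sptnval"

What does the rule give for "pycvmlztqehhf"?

Rule — move the last 2 characters to the front (rotate right by 2), then delete the first character.
Working it through for "pycvmlztqehhf": intermediate "hfpycvmlztqeh", final "fpycvmlztqeh".

fpycvmlztqeh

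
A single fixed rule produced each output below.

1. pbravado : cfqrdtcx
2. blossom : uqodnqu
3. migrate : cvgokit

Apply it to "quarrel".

Looking at the pairs, the operation is to shift every letter 2 places forward in the alphabet (wrapping around), then move the last 3 characters to the front (rotate right by 3).
Starting from "quarrel": after the first operation, "swcttgn"; after the second, "tgnswct".

tgnswct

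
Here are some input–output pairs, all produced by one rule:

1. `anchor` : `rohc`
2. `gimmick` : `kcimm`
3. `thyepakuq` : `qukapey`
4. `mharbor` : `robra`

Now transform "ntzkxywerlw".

wlrewyxkz

The rule is to delete the first 2 characters, then reverse the string.
"ntzkxywerlw" → "zkxywerlw" → "wlrewyxkz".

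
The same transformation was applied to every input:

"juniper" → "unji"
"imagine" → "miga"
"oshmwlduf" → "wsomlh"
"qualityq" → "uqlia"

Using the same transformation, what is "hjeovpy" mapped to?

ojhe

The transformation: delete the last 3 characters, then sort the characters into reverse alphabetical order.
Working it through for "hjeovpy": intermediate "hjeo", final "ojhe".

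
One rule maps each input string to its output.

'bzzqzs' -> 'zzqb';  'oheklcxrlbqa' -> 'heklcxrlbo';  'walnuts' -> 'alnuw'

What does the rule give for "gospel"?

ospg

The rule is to delete the last 2 characters, then move the first character to the end.
Applying that to "gospel" gives "ospg".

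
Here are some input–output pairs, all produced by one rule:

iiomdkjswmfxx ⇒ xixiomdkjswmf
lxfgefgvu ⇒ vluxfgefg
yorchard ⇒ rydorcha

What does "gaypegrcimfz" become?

fgzaypegrcim

The transformation: swap the first and last characters, then move the last 2 characters to the front (rotate right by 2).
Applying both steps to "gaypegrcimfz": "zaypegrcimfg", then "fgzaypegrcim".
(Check on "lxfgefgvu": → "uxfgefgvl" → "vluxfgefg" ✓)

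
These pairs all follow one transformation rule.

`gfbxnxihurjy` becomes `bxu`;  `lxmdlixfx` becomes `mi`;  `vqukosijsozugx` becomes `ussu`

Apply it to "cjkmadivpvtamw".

kdpa

Each output is the input with this applied: delete the last 2 characters, then keep one character in every 3, starting at position 3 (positions 3rd, 6th, 9th, ...).
Applying that to "cjkmadivpvtamw" gives "kdpa".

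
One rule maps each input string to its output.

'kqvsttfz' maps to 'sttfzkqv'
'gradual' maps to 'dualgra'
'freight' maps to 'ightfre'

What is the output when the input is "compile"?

The pattern: move the first 3 characters to the end (rotate left by 3).
Doing the same to "compile": "pilecom".

pilecom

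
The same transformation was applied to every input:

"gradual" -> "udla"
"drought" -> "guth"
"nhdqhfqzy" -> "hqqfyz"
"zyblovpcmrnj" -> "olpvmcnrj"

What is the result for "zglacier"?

What's happening: delete the first 3 characters, then swap each adjacent pair of characters (1↔2, 3↔4, ...).
On "zglacier": the first step gives "acier", and the second then gives "caeir".
(Check on "gradual": → "dual" → "udla" ✓)

caeir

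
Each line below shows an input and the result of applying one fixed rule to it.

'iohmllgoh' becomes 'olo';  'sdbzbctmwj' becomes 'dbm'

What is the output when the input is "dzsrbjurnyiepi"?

zbrii

What's happening: keep one character in every 3, starting at position 2 (positions 2nd, 5th, 8th, ...).
So "dzsrbjurnyiepi" becomes "zbrii".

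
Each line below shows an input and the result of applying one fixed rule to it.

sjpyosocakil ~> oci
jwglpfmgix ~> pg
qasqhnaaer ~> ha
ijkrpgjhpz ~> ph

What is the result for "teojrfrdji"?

rd

In each case the input is transformed by: delete the first 2 characters, then keep one character in every 3, starting at position 3 (positions 3rd, 6th, 9th, ...).
"teojrfrdji" → "ojrfrdji" → "rd".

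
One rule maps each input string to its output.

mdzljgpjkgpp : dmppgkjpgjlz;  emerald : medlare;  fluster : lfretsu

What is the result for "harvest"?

What's happening: reverse the string, then move the last 2 characters to the front (rotate right by 2).
Applying that to "harvest" gives "ahtsevr".

ahtsevr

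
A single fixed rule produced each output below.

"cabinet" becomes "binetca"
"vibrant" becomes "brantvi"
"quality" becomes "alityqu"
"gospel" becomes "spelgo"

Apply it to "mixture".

The transformation: move the first 2 characters to the end (rotate left by 2).
Applying that to "mixture" gives "xturemi".

xturemi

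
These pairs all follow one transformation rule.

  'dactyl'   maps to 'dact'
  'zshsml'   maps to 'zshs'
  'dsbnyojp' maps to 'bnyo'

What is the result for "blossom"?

loss

Looking at the pairs, the operation is to move the last 2 characters to the front (rotate right by 2), then keep only the last 4 characters.
Applying both steps to "blossom": "ombloss", then "loss".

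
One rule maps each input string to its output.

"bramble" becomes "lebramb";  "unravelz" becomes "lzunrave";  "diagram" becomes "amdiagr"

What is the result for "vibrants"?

tsvibran

The rule is to move the last 2 characters to the front (rotate right by 2).
"vibrants" → "tsvibran".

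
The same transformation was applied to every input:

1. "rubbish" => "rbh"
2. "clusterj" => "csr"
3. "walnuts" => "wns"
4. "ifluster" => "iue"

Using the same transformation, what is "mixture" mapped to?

mte

The rule is to keep one character in every 3, starting at position 1 (positions 1st, 4th, 7th, ...).
"mixture" → "mte".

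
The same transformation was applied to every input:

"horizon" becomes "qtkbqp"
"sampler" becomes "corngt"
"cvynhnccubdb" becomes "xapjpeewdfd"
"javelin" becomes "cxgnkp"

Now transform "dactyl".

The pattern: delete the first character, then shift every letter 2 places forward in the alphabet (wrapping around).
Starting from "dactyl": after the first operation, "actyl"; after the second, "cevan".

cevan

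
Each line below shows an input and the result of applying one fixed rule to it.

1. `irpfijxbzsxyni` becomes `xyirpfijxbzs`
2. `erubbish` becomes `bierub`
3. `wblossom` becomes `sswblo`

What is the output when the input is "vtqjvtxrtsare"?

savtqjvtxrt

Each output is the input with this applied: delete the last 2 characters, then move the last 2 characters to the front (rotate right by 2).
For "vtqjvtxrtsare" the result is "savtqjvtxrt".
(Check on "irpfijxbzsxyni": → "irpfijxbzsxy" → "xyirpfijxbzs" ✓)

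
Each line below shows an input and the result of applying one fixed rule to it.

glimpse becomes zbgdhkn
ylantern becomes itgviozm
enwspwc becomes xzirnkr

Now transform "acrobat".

ovxmjwv

Each output is the input with this applied: shift every letter 5 places backward in the alphabet (wrapping around), then move the last character to the front.
"acrobat" → "vxmjwvo" → "ovxmjwv".
(Check on "enwspwc": → "zirnkrx" → "xzirnkr" ✓)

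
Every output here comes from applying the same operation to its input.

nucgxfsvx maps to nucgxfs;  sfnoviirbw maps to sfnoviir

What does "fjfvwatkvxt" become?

fjfvwatkv

What's happening: delete the last 2 characters.
So "fjfvwatkvxt" becomes "fjfvwatkv".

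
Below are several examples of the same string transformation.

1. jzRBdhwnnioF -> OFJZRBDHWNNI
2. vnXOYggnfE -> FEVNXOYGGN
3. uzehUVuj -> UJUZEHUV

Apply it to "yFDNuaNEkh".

KHYFDNUANE

In each case the input is transformed by: move the last 2 characters to the front (rotate right by 2), then convert every letter to uppercase.
For "yFDNuaNEkh", step one produces "khyFDNuaNE"; step two turns that into "KHYFDNUANE".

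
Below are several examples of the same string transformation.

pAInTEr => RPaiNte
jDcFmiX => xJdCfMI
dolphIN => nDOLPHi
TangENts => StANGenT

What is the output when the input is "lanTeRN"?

What's happening: flip the case of every letter, then move the last character to the front.
"lanTeRN" → "LANtErn" → "nLANtEr".
(Check on "pAInTEr": → "PaiNteR" → "RPaiNte" ✓)

nLANtEr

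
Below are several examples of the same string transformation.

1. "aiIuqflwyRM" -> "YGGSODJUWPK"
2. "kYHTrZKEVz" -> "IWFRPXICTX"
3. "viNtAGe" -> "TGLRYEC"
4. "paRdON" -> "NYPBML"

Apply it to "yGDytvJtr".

The pattern: shift every letter 2 places backward in the alphabet (wrapping around), then convert every letter to uppercase.
Starting from "yGDytvJtr": after the first operation, "wEBwrtHrp"; after the second, "WEBWRTHRP".

WEBWRTHRP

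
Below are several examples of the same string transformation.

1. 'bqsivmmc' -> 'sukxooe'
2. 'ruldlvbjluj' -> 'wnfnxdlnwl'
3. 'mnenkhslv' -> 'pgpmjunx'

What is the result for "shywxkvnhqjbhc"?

Each output is the input with this applied: shift every letter 2 places forward in the alphabet (wrapping around), then delete the first character.
Starting from "shywxkvnhqjbhc": after the first operation, "ujayzmxpjsldje"; after the second, "jayzmxpjsldje".
(Check on "bqsivmmc": → "dsukxooe" → "sukxooe" ✓)

jayzmxpjsldje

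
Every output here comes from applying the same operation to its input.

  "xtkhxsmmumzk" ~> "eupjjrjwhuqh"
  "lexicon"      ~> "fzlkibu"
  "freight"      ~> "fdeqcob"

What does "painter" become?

What's happening: move the first 3 characters to the end (rotate left by 3), then shift every letter 3 places backward in the alphabet (wrapping around).
Working it through for "painter": intermediate "nterpai", final "kqbomxf".
(Check on "freight": → "ightfre" → "fdeqcob" ✓)

kqbomxf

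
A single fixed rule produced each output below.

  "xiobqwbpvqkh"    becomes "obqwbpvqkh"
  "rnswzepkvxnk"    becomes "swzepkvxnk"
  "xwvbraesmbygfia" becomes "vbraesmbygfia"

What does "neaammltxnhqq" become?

Each output is the input with this applied: delete the first 2 characters.
"neaammltxnhqq" → "aammltxnhqq".

aammltxnhqq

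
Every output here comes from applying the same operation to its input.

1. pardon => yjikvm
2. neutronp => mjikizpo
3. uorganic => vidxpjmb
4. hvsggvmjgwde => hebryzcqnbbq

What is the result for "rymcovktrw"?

The transformation: shift every letter 5 places backward in the alphabet (wrapping around), then swap the front and back halves of the string.
Starting from "rymcovktrw": after the first operation, "mthxjqfomr"; after the second, "qfomrmthxj".

qfomrmthxj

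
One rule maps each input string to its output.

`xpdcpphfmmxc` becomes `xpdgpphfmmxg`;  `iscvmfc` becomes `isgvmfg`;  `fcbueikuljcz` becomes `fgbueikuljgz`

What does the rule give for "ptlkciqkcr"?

Rule — replace every "c" with "g".
Applying that to "ptlkciqkcr" gives "ptlkgiqkgr".

ptlkgiqkgr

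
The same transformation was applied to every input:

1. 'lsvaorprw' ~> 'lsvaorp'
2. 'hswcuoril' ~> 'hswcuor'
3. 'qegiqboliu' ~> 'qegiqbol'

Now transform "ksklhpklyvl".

ksklhpkly

Rule — delete the last 2 characters.
Applying that to "ksklhpklyvl" gives "ksklhpkly".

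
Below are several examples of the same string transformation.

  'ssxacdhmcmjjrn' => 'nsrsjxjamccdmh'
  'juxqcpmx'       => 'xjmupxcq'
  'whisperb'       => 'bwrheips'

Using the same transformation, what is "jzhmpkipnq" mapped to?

The pattern: take characters alternately from the front and the back (1st, last, 2nd, 2nd-last, ...), then swap each adjacent pair of characters (1↔2, 3↔4, ...).
For "jzhmpkipnq", step one produces "jqznhpmipk"; step two turns that into "qjnzphimkp".

qjnzphimkp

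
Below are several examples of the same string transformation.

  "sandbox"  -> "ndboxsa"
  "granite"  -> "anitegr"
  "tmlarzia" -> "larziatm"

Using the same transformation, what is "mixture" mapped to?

xturemi

The rule is to move the first 2 characters to the end (rotate left by 2).
"mixture" → "xturemi".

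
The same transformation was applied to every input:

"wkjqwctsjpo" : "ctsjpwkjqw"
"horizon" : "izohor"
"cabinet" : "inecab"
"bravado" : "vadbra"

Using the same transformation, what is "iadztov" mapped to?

The transformation: delete the last character, then swap the front and back halves of the string.
On "iadztov" that produces "ztoiad".

ztoiad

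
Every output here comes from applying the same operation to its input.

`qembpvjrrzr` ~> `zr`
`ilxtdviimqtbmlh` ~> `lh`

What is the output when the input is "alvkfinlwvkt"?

What's happening: keep only the last 2 characters.
For "alvkfinlwvkt" the result is "kt".

kt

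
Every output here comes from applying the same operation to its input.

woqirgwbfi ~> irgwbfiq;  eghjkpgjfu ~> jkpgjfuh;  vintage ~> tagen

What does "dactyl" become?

tylc

Rule — delete the first 2 characters, then move the first character to the end.
So "dactyl" becomes "tylc".
(Check on "woqirgwbfi": → "qirgwbfi" → "irgwbfiq" ✓)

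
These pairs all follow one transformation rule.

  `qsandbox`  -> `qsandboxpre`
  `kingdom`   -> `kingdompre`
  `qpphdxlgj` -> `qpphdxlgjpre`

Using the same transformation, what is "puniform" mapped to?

puniformpre

The transformation: append "pre".
Applying that to "puniform" gives "puniformpre".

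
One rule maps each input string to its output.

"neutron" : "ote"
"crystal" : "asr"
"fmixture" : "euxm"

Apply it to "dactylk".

The transformation: keep every other character starting from the second (positions 2nd, 4th, 6th, ...), then reverse the string.
On "dactylk": the first step gives "atl", and the second then gives "lta".

lta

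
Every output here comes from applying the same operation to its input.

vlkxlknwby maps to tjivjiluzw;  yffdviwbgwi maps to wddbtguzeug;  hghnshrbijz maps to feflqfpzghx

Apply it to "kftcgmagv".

Looking at the pairs, the operation is to shift every letter 2 places backward in the alphabet (wrapping around).
On "kftcgmagv" that produces "idraekyet".

idraekyet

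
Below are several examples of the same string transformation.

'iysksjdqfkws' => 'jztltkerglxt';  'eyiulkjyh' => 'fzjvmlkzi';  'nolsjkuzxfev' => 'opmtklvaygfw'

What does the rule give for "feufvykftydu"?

gfvgwzlguzev

The pattern: shift every letter 1 place forward in the alphabet (wrapping around).
Doing the same to "feufvykftydu": "gfvgwzlguzev".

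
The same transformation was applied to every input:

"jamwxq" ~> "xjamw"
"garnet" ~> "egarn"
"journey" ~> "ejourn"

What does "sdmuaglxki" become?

In each case the input is transformed by: delete the last character, then move the last character to the front.
Applying both steps to "sdmuaglxki": "sdmuaglxk", then "ksdmuaglx".
(Check on "garnet": → "garne" → "egarn" ✓)

ksdmuaglx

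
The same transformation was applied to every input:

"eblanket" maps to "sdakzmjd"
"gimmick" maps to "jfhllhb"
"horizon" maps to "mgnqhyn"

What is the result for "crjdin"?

mbqich

Each output is the input with this applied: shift every letter 1 place backward in the alphabet (wrapping around), then move the last character to the front.
Applying both steps to "crjdin": "bqichm", then "mbqich".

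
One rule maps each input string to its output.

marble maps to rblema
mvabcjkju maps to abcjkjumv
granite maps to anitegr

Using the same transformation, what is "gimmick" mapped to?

mmickgi

Rule — move the first 2 characters to the end (rotate left by 2).
"gimmick" → "mmickgi".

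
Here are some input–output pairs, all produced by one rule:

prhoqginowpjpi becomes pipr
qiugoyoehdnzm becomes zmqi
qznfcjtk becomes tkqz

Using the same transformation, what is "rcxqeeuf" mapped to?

ufrc

Each output is the input with this applied: move the last 2 characters to the front (rotate right by 2), then keep only the first 4 characters.
Applying both steps to "rcxqeeuf": "ufrcxqee", then "ufrc".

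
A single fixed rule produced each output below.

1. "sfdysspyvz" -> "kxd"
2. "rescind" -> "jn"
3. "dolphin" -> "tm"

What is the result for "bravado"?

What's happening: shift every letter 5 places forward in the alphabet (wrapping around), then keep one character in every 3, starting at position 2 (positions 2nd, 5th, 8th, ...).
For "bravado", step one produces "gwfafit"; step two turns that into "wf".
(Check on "sfdysspyvz": → "xkidxxudae" → "kxd" ✓)

wf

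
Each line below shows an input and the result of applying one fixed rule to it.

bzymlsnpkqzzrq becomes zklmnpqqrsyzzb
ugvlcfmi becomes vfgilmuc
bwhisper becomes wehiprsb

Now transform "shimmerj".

shijmmre

The rule is to sort the characters into alphabetical order, then swap the first and last characters.
On "shimmerj" that produces "shijmmre".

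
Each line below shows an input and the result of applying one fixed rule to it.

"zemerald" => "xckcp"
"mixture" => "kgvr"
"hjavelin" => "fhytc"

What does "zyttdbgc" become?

xwrrb

The transformation: shift every letter 2 places backward in the alphabet (wrapping around), then delete the last 3 characters.
So "zyttdbgc" becomes "xwrrb".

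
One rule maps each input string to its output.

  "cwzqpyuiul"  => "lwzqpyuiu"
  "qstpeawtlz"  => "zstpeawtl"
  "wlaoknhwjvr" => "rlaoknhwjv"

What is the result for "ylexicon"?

nlexico

Looking at the pairs, the operation is to delete the first character, then move the last character to the front.
Doing the same to "ylexicon": "nlexico".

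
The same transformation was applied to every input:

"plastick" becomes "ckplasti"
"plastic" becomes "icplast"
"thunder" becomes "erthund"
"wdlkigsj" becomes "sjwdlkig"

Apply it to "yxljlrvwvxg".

Rule — move the last 2 characters to the front (rotate right by 2).
Doing the same to "yxljlrvwvxg": "xgyxljlrvwv".

xgyxljlrvwv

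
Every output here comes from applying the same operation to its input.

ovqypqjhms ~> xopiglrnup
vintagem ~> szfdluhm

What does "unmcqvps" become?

bpuortml

What's happening: move the first 3 characters to the end (rotate left by 3), then shift every letter 1 place backward in the alphabet (wrapping around).
Working it through for "unmcqvps": intermediate "cqvpsunm", final "bpuortml".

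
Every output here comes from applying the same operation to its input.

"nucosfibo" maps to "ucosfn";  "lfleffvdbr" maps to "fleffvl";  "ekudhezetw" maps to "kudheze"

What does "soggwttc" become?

oggws

What's happening: delete the last 3 characters, then move the first character to the end.
So "soggwttc" becomes "oggws".
(Check on "nucosfibo": → "nucosf" → "ucosfn" ✓)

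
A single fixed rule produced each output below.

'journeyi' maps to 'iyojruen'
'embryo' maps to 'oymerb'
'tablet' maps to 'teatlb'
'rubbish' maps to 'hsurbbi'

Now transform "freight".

Each output is the input with this applied: move the last 2 characters to the front (rotate right by 2), then swap each adjacent pair of characters (1↔2, 3↔4, ...).
Applying that to "freight" gives "thrfieg".

thrfieg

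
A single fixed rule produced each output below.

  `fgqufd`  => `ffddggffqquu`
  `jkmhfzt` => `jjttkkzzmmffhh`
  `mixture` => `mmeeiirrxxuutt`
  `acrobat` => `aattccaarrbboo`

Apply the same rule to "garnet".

Each output is the input with this applied: take characters alternately from the front and the back (1st, last, 2nd, 2nd-last, ...), then double every character.
"garnet" → "gtaern" → "ggttaaeerrnn".

ggttaaeerrnn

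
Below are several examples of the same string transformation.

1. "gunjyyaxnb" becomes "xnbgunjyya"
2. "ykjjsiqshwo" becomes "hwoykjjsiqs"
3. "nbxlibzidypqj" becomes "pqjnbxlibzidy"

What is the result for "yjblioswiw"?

The rule is to move the last 3 characters to the front (rotate right by 3).
Doing the same to "yjblioswiw": "wiwyjblios".

wiwyjblios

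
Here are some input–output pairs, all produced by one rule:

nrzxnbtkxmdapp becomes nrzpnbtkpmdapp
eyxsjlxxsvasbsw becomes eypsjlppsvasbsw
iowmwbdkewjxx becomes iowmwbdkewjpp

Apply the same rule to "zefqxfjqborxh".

zefqpfjqborph

Each output is the input with this applied: replace every "x" with "p".
For "zefqxfjqborxh" the result is "zefqpfjqborph".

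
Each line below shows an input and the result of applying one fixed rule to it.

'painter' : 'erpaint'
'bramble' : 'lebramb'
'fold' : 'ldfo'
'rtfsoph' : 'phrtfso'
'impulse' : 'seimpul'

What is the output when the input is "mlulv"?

lvmlu

Each output is the input with this applied: move the last 2 characters to the front (rotate right by 2).
Doing the same to "mlulv": "lvmlu".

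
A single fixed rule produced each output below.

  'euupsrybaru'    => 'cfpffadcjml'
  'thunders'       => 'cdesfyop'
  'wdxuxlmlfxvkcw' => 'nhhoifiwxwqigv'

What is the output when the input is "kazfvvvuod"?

zovlkqgggf

Each output is the input with this applied: move the last 2 characters to the front (rotate right by 2), then shift every letter 11 places forward in the alphabet (wrapping around).
Working it through for "kazfvvvuod": intermediate "odkazfvvvu", final "zovlkqgggf".
(Check on "euupsrybaru": → "rueuupsryba" → "cfpffadcjml" ✓)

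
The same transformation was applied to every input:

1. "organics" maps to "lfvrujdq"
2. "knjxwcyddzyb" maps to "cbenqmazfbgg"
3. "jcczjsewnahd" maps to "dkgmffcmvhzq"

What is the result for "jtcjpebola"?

The transformation: shift every letter 3 places forward in the alphabet (wrapping around), then move the last 3 characters to the front (rotate right by 3).
"jtcjpebola" → "mwfmsherod" → "rodmwfmshe".

rodmwfmshe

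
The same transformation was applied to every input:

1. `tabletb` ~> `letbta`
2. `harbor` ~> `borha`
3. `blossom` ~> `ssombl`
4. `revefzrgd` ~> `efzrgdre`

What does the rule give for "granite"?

The rule is to move the first 3 characters to the end (rotate left by 3), then delete the last character.
On "granite": the first step gives "nitegra", and the second then gives "nitegr".
(Check on "revefzrgd": → "efzrgdrev" → "efzrgdre" ✓)

nitegr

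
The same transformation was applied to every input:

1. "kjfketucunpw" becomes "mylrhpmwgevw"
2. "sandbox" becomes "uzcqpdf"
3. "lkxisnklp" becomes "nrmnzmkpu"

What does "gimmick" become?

imkeoko

Each output is the input with this applied: take characters alternately from the front and the back (1st, last, 2nd, 2nd-last, ...), then shift every letter 2 places forward in the alphabet (wrapping around).
Starting from "gimmick": after the first operation, "gkicmim"; after the second, "imkeoko".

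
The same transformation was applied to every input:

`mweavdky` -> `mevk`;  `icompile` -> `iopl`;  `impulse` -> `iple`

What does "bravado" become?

Looking at the pairs, the operation is to keep every other character starting from the first (positions 1st, 3rd, 5th, ...).
Doing the same to "bravado": "baao".

baao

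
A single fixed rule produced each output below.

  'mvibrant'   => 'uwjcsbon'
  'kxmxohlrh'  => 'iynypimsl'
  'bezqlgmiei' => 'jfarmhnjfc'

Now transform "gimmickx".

The rule is to shift every letter 1 place forward in the alphabet (wrapping around), then swap the first and last characters.
On "gimmickx": the first step gives "hjnnjdly", and the second then gives "yjnnjdlh".

yjnnjdlh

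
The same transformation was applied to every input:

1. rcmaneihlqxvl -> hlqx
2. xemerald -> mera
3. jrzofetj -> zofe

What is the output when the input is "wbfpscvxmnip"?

The pattern: move the last 2 characters to the front (rotate right by 2), then keep only the last 4 characters.
Working it through for "wbfpscvxmnip": intermediate "ipwbfpscvxmn", final "vxmn".

vxmn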